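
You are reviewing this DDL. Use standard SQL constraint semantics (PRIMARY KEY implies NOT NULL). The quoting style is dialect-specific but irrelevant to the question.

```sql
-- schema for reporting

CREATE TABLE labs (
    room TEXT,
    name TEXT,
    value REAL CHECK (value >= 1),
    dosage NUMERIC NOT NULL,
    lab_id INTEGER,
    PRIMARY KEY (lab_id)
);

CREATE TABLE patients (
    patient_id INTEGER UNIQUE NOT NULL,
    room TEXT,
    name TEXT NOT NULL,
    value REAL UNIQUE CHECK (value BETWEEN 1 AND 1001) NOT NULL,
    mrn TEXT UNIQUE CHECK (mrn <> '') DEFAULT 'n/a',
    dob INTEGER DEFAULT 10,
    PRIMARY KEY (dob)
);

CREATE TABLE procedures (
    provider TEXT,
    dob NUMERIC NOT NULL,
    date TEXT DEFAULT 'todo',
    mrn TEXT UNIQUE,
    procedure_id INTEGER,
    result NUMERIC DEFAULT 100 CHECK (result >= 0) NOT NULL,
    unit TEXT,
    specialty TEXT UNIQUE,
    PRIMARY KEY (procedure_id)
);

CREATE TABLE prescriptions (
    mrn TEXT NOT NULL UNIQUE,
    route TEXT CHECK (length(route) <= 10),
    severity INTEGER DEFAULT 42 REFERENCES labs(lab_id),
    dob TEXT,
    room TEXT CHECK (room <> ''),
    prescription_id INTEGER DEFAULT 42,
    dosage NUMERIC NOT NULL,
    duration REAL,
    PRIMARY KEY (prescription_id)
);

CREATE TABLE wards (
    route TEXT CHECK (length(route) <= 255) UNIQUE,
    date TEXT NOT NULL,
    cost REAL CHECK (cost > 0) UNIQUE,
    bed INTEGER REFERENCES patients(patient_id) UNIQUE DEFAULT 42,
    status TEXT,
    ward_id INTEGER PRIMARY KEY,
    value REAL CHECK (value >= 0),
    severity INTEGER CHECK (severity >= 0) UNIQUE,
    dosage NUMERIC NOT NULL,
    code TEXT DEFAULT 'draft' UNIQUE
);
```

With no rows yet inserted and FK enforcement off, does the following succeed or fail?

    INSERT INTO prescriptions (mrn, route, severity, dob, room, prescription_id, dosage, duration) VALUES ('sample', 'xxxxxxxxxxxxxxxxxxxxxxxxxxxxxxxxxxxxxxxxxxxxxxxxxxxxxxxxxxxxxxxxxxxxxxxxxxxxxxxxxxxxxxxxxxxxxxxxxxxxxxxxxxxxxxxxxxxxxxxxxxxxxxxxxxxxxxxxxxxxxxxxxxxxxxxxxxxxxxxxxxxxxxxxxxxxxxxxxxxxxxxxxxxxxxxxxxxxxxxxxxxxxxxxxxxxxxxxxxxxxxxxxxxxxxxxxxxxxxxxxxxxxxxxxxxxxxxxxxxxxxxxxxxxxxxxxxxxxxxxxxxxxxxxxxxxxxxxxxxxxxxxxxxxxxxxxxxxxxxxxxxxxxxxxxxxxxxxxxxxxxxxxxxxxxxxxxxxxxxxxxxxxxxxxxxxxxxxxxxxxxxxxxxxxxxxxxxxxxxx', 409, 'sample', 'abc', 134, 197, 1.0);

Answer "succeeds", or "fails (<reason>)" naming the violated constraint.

The value 'xxxxxxxxxxxxxxxxxxxxxxxxxxxxxxxxxxxxxxxxxxxxxxxxxxxxxxxxxxxxxxxxxxxxxxxxxxxxxxxxxxxxxxxxxxxxxxxxxxxxxxxxxxxxxxxxxxxxxxxxxxxxxxxxxxxxxxxxxxxxxxxxxxxxxxxxxxxxxxxxxxxxxxxxxxxxxxxxxxxxxxxxxxxxxxxxxxxxxxxxxxxxxxxxxxxxxxxxxxxxxxxxxxxxxxxxxxxxxxxxxxxxxxxxxxxxxxxxxxxxxxxxxxxxxxxxxxxxxxxxxxxxxxxxxxxxxxxxxxxxxxxxxxxxxxxxxxxxxxxxxxxxxxxxxxxxxxxxxxxxxxxxxxxxxxxxxxxxxxxxxxxxxxxxxxxxxxxxxxxxxxxxxxxxxxxxxxxxxxxx' for route violates CHECK (length(route) <= 10).

fails (CHECK on route)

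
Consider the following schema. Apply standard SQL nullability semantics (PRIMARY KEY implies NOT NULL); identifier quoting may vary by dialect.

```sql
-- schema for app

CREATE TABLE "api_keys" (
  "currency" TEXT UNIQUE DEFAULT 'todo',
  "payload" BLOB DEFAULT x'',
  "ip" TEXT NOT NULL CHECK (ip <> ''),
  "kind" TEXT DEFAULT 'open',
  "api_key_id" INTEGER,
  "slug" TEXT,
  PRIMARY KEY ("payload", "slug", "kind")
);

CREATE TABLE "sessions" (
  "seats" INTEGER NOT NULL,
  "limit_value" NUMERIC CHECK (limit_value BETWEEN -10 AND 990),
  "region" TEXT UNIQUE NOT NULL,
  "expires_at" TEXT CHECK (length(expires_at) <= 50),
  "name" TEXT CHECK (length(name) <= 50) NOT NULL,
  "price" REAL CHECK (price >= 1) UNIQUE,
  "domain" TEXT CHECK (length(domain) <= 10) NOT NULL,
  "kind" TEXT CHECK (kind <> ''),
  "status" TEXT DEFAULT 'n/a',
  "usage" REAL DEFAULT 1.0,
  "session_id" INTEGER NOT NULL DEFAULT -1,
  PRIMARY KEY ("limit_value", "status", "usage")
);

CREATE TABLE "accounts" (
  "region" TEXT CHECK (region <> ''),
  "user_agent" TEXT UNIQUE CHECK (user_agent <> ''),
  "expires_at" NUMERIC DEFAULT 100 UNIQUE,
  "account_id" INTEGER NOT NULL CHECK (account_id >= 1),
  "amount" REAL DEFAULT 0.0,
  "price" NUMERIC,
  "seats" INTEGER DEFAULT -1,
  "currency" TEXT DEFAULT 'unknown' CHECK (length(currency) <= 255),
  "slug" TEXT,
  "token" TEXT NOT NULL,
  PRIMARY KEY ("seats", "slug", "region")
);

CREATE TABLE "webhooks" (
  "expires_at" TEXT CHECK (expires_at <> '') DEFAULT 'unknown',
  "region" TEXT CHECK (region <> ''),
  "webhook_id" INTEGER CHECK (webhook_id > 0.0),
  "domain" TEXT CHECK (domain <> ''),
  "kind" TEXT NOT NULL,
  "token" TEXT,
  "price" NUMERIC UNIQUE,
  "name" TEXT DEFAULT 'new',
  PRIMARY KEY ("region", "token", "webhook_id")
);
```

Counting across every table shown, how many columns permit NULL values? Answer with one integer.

14

api_keys: 2 nullable (currency, api_key_id — PK (payload, slug, kind) and explicit NOT NULL columns excluded).
sessions: 3 nullable (expires_at, price, kind — PK (limit_value, status, usage) and explicit NOT NULL columns excluded).
accounts: 5 nullable (user_agent, expires_at, amount, price, currency — PK (seats, slug, region) and explicit NOT NULL columns excluded).
webhooks: 4 nullable (expires_at, domain, price, name — PK (region, token, webhook_id) and explicit NOT NULL columns excluded).
Total: 2 + 3 + 5 + 4 = 14.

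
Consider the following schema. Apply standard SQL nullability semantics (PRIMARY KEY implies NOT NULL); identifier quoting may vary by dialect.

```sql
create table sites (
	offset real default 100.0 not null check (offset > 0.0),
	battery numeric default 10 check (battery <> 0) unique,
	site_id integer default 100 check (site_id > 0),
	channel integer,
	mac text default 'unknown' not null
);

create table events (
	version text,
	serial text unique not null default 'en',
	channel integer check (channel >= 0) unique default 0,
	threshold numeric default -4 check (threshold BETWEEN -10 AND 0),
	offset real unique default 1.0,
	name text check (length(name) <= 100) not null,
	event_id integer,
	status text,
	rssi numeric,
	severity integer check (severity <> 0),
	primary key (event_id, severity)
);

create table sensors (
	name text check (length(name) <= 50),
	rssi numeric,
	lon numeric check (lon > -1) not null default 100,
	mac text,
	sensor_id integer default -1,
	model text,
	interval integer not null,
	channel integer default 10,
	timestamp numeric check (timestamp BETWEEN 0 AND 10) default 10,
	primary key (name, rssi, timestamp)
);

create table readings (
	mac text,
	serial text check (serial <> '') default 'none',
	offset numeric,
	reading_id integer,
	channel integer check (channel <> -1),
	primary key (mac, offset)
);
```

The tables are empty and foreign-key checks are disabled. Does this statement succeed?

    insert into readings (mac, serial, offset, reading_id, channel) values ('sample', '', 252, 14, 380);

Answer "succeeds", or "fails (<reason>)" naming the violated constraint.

The value '' for serial violates CHECK (serial <> '').

fails (CHECK on serial)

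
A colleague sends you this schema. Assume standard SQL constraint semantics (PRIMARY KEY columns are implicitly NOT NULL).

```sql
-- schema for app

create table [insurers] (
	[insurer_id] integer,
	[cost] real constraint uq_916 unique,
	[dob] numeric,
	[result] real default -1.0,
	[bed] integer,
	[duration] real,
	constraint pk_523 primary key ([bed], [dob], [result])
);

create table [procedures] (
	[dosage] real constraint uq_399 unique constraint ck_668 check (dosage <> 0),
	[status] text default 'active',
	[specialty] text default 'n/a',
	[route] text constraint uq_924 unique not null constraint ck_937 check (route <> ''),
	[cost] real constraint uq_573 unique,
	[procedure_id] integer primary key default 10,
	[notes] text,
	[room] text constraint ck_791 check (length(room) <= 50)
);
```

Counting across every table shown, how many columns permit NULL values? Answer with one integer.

insurers: 3 nullable (insurer_id, cost, duration — PK (bed, dob, result) and explicit NOT NULL columns excluded).
procedures: 6 nullable (dosage, status, specialty, cost, notes, room — PK (procedure_id) and explicit NOT NULL columns excluded).
Total: 3 + 6 = 9.

9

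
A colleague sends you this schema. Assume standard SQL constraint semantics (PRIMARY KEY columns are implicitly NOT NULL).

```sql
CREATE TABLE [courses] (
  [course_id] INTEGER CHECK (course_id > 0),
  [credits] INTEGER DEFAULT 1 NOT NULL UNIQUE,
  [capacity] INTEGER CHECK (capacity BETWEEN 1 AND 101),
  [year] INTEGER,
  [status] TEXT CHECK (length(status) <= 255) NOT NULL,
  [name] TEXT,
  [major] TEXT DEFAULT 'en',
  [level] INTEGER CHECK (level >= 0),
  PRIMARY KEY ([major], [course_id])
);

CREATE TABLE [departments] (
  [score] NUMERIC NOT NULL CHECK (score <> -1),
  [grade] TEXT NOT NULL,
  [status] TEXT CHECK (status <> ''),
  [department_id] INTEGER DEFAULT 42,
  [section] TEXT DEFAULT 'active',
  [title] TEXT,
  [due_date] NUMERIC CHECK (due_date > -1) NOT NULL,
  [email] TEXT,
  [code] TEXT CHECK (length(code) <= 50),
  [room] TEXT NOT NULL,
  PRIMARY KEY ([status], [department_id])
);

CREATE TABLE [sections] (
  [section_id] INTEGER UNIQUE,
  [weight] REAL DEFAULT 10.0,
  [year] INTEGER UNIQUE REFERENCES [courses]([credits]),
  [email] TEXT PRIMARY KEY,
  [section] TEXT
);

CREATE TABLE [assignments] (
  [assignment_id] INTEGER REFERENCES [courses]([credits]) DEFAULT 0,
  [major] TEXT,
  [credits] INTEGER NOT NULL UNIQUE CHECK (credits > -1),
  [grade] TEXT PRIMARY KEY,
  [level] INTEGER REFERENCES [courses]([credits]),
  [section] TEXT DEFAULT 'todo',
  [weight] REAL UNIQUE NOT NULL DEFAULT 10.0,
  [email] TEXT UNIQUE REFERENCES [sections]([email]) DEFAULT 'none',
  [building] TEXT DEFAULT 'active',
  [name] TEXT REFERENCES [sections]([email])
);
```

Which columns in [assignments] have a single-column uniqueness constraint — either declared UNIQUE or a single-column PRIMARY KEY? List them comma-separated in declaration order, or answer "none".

credits, grade, weight, email

- assignment_id: no UNIQUE or single-column PK constraint.
- major: no UNIQUE or single-column PK constraint.
- credits: declared UNIQUE → unique.
- grade: single-column PRIMARY KEY → unique.
- level: no UNIQUE or single-column PK constraint.
- section: no UNIQUE or single-column PK constraint.
- weight: declared UNIQUE → unique.
- email: declared UNIQUE → unique.
- building: no UNIQUE or single-column PK constraint.
- name: no UNIQUE or single-column PK constraint.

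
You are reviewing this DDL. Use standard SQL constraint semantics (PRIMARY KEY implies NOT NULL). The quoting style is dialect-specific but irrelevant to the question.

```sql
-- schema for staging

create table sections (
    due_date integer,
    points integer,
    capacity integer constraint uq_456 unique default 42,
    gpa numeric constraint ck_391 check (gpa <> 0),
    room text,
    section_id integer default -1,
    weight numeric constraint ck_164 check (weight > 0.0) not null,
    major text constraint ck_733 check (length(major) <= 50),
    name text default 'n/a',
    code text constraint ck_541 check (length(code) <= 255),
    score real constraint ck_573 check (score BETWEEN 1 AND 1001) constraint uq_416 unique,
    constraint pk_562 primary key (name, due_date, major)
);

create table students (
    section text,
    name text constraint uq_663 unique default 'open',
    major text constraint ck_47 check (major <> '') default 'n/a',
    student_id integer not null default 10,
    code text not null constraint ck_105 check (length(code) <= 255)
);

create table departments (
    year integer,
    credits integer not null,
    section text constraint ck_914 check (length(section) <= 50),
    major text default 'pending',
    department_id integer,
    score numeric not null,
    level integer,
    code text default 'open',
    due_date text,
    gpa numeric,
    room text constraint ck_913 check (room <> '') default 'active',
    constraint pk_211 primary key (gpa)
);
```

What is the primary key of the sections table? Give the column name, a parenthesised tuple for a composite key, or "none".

A table-level PRIMARY KEY clause names 3 columns: name, due_date, major.
This is a composite key — the combination is unique, not each column individually.

(name, due_date, major)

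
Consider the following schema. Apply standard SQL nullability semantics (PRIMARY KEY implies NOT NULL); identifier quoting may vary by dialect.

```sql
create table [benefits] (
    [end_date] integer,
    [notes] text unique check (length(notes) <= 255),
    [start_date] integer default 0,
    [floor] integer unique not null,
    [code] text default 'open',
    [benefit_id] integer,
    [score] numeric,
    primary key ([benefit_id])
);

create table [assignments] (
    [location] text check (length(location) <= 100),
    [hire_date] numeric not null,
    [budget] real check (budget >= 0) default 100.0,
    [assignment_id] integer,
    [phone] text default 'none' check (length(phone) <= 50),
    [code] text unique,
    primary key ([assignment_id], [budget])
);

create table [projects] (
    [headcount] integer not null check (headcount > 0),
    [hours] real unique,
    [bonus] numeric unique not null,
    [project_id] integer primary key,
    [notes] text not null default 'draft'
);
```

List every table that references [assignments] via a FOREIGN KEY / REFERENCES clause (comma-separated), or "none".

No REFERENCES clause anywhere in the schema names assignments.

none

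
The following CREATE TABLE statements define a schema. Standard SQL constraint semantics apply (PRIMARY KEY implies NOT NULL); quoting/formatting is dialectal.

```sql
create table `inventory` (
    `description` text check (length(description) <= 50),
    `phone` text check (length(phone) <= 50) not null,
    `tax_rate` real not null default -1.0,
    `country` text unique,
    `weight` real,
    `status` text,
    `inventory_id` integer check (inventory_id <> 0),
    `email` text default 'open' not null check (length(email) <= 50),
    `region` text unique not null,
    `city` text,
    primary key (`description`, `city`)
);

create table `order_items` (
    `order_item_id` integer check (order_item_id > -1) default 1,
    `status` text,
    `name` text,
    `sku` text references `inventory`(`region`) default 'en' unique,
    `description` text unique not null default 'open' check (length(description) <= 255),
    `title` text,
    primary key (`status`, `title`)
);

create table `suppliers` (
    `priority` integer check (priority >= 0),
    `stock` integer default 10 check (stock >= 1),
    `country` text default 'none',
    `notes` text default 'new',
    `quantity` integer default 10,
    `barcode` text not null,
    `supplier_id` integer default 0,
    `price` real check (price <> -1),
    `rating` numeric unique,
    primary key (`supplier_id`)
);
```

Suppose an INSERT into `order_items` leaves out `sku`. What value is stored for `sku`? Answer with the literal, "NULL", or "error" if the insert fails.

sku has an explicit DEFAULT 'en'.
When the column is omitted from an INSERT, that default is used.

'en'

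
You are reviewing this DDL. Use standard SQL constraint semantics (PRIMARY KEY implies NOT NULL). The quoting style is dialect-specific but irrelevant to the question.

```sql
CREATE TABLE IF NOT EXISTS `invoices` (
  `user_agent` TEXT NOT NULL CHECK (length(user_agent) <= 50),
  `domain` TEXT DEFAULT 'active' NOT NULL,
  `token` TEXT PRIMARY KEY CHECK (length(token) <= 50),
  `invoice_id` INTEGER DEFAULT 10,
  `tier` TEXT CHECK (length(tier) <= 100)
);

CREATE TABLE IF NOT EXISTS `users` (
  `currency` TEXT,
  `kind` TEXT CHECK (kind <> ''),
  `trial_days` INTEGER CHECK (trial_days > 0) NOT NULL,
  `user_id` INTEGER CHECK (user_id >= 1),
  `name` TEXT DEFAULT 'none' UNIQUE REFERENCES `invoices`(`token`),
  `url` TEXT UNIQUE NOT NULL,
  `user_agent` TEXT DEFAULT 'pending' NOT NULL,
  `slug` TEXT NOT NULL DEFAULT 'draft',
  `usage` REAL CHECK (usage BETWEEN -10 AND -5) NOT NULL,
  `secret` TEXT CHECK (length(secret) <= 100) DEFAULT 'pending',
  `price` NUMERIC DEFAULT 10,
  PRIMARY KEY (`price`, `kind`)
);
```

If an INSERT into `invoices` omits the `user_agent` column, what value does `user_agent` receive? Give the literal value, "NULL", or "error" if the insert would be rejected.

user_agent has no DEFAULT clause.
Omitting it would insert NULL, but it is declared NOT NULL, so the INSERT fails.

error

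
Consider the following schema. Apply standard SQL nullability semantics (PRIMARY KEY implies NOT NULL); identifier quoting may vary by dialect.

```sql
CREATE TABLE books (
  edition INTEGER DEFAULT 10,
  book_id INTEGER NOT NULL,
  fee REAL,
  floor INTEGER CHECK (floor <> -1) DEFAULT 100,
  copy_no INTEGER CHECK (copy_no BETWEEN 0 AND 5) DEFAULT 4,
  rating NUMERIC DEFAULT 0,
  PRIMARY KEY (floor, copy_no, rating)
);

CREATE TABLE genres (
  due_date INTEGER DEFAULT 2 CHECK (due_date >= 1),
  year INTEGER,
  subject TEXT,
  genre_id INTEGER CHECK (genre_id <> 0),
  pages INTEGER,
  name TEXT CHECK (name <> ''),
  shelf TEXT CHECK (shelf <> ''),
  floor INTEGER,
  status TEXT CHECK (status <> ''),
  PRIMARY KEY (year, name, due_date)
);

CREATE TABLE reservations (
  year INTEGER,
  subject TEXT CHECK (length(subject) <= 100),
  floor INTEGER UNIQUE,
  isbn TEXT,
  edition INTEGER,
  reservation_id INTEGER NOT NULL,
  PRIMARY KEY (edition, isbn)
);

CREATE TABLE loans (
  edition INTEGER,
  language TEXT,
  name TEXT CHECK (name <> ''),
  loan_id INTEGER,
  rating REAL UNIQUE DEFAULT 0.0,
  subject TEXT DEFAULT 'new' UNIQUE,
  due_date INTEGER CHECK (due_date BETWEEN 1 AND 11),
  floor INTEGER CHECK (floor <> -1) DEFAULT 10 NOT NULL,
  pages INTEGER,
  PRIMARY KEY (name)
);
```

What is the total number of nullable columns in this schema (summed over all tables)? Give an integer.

books: 2 nullable (edition, fee — PK (floor, copy_no, rating) and explicit NOT NULL columns excluded).
genres: 6 nullable (subject, genre_id, pages, shelf, floor, status — PK (year, name, due_date) and explicit NOT NULL columns excluded).
reservations: 3 nullable (year, subject, floor — PK (edition, isbn) and explicit NOT NULL columns excluded).
loans: 7 nullable (edition, language, loan_id, rating, subject, due_date, pages — PK (name) and explicit NOT NULL columns excluded).
Total: 2 + 6 + 3 + 7 = 18.

18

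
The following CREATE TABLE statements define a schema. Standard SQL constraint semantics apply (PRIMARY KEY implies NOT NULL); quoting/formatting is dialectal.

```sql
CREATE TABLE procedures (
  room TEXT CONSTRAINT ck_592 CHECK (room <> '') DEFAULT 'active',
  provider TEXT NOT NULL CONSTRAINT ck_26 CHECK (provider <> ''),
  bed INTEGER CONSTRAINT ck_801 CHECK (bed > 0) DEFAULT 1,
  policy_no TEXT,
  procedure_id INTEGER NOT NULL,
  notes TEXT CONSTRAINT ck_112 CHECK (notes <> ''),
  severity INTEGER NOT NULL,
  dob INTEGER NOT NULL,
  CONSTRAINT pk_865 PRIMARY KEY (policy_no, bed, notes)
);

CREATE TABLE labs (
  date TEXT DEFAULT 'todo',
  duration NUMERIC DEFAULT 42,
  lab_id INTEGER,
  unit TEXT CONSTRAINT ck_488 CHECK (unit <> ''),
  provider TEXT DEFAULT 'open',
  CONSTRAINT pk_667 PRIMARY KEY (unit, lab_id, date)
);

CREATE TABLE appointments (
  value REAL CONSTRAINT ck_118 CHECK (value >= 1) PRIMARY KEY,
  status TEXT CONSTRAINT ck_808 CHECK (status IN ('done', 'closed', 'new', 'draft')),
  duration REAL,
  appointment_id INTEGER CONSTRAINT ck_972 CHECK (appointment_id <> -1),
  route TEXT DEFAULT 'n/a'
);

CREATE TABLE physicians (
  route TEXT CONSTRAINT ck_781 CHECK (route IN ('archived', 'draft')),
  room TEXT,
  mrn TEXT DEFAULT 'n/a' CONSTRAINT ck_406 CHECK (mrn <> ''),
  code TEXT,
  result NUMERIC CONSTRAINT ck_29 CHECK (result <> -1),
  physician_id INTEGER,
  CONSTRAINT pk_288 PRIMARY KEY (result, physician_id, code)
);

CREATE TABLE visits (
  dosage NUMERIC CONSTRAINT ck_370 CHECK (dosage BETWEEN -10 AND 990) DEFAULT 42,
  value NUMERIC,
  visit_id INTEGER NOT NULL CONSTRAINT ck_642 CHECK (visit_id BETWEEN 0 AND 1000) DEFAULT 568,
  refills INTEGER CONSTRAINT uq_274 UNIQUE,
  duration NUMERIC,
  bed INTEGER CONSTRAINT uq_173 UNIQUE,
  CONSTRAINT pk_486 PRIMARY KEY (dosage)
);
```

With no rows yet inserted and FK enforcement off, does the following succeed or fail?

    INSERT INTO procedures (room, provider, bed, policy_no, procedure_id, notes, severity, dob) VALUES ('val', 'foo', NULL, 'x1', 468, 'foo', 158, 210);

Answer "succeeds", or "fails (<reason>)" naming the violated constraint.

fails (NOT NULL on bed)

bed is explicitly set to NULL, but bed is part of the PRIMARY KEY (implied NOT NULL).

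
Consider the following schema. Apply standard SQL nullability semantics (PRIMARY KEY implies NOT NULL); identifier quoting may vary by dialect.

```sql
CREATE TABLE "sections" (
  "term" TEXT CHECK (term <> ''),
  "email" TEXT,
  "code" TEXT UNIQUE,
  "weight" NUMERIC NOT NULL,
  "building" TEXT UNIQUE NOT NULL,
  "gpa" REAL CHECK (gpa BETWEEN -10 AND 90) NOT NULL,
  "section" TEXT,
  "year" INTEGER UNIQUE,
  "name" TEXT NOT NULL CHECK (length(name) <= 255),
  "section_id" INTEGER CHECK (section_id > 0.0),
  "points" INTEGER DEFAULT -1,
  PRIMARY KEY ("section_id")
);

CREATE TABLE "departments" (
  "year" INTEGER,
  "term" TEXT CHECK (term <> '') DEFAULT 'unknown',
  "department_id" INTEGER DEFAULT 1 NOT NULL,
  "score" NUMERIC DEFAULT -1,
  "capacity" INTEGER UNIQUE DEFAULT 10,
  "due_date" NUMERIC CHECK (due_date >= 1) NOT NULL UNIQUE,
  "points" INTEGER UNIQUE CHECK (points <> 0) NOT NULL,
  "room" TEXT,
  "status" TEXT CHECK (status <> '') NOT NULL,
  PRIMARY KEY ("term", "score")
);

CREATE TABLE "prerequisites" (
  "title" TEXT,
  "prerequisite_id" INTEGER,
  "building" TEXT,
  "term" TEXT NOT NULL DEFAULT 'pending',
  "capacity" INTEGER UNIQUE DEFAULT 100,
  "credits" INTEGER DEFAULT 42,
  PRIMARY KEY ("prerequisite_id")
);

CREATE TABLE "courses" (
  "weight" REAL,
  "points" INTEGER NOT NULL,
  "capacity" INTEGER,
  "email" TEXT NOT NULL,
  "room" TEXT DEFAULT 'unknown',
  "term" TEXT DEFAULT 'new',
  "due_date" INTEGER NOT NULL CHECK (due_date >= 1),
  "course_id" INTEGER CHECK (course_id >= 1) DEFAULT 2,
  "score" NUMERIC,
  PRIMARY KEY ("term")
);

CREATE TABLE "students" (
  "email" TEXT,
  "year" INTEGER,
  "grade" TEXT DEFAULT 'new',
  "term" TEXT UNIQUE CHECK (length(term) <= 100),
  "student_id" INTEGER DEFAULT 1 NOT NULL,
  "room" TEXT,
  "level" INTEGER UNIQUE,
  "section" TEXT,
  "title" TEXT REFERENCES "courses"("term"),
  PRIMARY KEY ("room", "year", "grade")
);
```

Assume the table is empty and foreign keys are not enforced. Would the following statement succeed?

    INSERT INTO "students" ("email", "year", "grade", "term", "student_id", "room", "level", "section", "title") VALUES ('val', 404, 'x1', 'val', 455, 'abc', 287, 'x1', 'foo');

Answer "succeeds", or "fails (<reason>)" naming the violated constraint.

succeeds

NOT NULL columns: grade is supplied; room is supplied; student_id is supplied; year is supplied.
CHECK constraints: 'val' satisfies (length(term) <= 100).
No constraint is violated.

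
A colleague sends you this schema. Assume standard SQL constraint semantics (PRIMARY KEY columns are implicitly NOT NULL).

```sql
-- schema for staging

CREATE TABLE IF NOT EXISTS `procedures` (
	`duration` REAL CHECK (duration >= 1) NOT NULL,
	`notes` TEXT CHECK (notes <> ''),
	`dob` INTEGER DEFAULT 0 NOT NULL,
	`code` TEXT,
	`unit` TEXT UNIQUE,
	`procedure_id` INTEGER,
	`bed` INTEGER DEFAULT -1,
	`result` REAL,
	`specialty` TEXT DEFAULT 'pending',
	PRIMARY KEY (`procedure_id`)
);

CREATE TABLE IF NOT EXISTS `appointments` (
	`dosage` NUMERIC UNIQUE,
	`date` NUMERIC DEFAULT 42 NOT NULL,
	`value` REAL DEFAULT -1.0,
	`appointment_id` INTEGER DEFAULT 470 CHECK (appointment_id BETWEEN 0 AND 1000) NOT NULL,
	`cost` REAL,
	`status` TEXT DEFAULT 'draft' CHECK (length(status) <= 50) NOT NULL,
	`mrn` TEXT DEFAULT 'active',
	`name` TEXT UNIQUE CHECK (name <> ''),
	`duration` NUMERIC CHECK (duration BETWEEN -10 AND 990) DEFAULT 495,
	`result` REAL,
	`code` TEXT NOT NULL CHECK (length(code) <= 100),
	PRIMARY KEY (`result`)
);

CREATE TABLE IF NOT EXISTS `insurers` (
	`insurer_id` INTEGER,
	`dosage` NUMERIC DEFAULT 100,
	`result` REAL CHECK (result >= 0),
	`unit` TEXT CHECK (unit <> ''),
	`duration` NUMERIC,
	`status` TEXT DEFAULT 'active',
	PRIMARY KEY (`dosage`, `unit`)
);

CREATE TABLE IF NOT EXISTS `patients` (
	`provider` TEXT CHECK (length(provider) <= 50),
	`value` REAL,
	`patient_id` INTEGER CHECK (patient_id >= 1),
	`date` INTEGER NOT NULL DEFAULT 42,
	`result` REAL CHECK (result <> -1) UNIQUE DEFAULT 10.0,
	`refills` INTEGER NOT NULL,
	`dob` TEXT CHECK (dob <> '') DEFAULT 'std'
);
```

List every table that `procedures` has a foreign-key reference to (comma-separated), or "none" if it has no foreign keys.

none

No column in procedures has a REFERENCES clause.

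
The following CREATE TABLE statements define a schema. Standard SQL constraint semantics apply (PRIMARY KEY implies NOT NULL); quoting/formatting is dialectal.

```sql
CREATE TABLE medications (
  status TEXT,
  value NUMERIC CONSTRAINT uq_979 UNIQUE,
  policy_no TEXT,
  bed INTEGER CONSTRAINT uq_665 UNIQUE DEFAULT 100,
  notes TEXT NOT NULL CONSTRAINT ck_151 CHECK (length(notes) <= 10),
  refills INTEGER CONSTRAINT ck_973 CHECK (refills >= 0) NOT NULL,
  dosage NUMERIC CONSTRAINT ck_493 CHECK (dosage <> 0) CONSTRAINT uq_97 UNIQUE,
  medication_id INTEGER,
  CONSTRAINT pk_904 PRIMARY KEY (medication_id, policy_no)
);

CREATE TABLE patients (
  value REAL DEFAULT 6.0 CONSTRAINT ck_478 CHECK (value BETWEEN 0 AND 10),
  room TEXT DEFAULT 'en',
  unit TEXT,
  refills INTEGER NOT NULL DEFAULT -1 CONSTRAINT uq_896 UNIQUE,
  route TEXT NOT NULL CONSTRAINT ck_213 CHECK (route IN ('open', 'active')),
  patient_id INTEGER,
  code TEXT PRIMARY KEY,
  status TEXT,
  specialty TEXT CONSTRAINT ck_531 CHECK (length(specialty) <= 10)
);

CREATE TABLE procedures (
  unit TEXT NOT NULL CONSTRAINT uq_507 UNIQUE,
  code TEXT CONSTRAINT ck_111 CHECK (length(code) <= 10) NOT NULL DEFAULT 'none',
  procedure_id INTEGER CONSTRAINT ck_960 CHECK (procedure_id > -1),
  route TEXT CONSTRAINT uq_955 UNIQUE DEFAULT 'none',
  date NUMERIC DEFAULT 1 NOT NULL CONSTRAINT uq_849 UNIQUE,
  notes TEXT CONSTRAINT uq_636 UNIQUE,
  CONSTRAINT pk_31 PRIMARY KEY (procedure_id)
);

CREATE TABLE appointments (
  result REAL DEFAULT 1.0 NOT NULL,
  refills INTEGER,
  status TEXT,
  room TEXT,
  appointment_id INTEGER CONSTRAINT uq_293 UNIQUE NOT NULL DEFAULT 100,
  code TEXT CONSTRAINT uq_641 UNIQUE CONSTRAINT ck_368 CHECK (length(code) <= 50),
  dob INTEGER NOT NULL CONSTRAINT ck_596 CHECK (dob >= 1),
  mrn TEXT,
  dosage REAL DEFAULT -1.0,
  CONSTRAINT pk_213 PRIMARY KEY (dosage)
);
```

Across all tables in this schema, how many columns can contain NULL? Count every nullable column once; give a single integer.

17

medications: 4 nullable (status, value, bed, dosage — PK (medication_id, policy_no) and explicit NOT NULL columns excluded).
patients: 6 nullable (value, room, unit, patient_id, status, specialty — PK (code) and explicit NOT NULL columns excluded).
procedures: 2 nullable (route, notes — PK (procedure_id) and explicit NOT NULL columns excluded).
appointments: 5 nullable (refills, status, room, code, mrn — PK (dosage) and explicit NOT NULL columns excluded).
Total: 4 + 6 + 2 + 5 = 17.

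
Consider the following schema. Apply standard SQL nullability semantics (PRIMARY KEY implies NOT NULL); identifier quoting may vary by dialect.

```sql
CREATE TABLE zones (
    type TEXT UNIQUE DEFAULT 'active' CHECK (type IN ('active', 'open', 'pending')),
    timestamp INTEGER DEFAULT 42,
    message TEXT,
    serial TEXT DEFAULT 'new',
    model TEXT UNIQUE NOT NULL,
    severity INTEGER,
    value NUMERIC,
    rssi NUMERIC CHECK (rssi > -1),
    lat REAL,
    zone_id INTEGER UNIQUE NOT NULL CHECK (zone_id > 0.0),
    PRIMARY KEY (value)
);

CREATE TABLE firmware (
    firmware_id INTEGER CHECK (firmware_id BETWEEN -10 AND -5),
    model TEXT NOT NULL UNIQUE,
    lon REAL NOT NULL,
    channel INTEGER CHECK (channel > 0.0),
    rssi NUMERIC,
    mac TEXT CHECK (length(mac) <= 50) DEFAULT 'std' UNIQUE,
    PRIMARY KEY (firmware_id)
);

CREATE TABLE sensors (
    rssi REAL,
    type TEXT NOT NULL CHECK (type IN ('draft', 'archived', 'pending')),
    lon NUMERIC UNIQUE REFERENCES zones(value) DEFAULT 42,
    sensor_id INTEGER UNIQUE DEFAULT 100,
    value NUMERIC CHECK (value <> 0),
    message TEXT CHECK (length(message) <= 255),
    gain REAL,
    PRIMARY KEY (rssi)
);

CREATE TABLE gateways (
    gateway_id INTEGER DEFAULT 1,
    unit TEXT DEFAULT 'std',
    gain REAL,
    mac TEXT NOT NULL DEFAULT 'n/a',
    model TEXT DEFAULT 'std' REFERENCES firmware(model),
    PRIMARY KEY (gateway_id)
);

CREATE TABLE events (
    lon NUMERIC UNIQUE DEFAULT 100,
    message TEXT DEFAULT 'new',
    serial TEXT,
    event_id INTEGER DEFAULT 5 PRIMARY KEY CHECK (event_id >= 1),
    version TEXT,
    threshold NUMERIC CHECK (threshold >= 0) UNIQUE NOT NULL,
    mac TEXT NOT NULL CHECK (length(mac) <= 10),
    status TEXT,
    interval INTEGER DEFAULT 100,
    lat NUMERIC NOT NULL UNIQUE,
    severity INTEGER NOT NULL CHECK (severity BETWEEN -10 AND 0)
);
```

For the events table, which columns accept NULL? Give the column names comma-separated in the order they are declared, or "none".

- lon: UNIQUE does not imply NOT NULL → nullable.
- message: DEFAULT only fills an omitted column; an explicit NULL is still allowed → nullable.
- serial: no NOT NULL constraint applies → nullable.
- event_id: part of the PRIMARY KEY, which implies NOT NULL → not nullable.
- version: no NOT NULL constraint applies → nullable.
- threshold: declared NOT NULL → not nullable.
- mac: declared NOT NULL → not nullable.
- status: no NOT NULL constraint applies → nullable.
- interval: DEFAULT only fills an omitted column; an explicit NULL is still allowed → nullable.
- lat: declared NOT NULL → not nullable.
- severity: declared NOT NULL → not nullable.

lon, message, serial, version, status, interval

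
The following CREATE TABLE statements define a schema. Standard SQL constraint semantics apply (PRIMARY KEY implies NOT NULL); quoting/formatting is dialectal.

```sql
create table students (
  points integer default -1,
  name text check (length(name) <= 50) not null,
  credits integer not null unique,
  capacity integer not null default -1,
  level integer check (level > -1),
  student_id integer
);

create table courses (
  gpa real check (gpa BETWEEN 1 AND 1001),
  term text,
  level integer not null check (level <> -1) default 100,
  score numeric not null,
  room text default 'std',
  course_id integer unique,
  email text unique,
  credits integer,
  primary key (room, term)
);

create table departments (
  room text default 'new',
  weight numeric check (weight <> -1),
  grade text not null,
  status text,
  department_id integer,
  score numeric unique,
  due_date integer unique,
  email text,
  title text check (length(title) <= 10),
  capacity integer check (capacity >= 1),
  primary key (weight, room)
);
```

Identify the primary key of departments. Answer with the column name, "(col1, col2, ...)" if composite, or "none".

(weight, room)

A table-level PRIMARY KEY clause names 2 columns: weight, room.
This is a composite key — the combination is unique, not each column individually.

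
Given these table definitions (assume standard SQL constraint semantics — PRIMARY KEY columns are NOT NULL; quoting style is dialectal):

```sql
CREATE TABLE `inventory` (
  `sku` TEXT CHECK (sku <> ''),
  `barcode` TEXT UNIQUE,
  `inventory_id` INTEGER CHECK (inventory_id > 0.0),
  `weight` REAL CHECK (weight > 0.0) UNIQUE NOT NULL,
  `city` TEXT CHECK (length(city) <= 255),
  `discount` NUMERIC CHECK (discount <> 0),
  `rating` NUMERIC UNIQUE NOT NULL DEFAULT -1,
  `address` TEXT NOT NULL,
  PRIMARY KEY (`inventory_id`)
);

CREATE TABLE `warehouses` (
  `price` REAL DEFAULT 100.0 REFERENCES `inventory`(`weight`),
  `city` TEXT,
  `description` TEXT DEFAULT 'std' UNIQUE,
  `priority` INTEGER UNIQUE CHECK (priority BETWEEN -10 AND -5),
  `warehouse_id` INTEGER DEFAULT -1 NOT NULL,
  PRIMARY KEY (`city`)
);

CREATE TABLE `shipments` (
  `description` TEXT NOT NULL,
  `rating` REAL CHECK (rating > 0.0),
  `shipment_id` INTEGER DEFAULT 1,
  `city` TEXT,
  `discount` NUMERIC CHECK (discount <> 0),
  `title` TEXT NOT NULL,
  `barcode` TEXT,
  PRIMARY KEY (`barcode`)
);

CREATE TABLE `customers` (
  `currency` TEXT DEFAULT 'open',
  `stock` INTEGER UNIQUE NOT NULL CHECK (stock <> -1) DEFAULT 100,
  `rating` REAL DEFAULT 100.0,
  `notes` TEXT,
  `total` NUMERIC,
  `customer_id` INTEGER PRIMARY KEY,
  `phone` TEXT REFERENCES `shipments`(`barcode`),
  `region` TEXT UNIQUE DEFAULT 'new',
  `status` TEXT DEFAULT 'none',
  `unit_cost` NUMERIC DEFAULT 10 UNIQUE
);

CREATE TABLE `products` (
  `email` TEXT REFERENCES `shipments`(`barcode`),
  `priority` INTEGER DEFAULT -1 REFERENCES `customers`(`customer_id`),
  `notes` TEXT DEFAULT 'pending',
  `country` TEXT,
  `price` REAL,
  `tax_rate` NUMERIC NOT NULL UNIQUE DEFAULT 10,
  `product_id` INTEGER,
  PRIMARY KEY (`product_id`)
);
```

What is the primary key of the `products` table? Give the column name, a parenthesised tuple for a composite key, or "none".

product_id

product_id is declared PRIMARY KEY as a table-level PRIMARY KEY clause.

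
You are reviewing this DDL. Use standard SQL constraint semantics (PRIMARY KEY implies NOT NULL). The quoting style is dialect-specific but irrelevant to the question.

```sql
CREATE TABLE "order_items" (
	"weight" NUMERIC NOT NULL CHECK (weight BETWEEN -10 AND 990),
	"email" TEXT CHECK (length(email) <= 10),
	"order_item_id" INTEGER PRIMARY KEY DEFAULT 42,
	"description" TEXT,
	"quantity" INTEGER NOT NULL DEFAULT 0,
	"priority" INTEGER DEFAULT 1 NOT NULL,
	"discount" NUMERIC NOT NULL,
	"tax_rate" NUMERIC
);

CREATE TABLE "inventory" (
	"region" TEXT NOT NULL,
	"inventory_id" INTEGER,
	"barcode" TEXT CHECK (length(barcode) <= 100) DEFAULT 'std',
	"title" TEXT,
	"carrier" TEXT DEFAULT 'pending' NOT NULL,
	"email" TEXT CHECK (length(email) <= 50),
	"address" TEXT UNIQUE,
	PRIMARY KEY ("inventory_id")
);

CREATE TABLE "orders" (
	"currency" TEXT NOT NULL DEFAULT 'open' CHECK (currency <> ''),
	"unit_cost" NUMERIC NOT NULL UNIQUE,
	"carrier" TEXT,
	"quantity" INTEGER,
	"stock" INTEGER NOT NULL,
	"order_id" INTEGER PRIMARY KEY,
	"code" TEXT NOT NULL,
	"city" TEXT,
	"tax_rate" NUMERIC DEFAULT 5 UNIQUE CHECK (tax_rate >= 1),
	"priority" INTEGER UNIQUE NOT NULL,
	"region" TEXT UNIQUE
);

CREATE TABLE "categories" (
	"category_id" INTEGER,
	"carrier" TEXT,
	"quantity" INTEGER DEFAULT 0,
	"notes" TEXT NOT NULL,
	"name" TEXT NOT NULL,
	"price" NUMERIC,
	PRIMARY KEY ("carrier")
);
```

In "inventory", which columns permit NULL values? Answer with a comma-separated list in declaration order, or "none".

- region: declared NOT NULL → not nullable.
- inventory_id: part of the PRIMARY KEY, which implies NOT NULL → not nullable.
- barcode: CHECK does not forbid NULL (a CHECK constraint passes when its expression is NULL) → nullable.
- title: no NOT NULL constraint applies → nullable.
- carrier: declared NOT NULL → not nullable.
- email: CHECK does not forbid NULL (a CHECK constraint passes when its expression is NULL) → nullable.
- address: UNIQUE does not imply NOT NULL → nullable.

barcode, title, email, address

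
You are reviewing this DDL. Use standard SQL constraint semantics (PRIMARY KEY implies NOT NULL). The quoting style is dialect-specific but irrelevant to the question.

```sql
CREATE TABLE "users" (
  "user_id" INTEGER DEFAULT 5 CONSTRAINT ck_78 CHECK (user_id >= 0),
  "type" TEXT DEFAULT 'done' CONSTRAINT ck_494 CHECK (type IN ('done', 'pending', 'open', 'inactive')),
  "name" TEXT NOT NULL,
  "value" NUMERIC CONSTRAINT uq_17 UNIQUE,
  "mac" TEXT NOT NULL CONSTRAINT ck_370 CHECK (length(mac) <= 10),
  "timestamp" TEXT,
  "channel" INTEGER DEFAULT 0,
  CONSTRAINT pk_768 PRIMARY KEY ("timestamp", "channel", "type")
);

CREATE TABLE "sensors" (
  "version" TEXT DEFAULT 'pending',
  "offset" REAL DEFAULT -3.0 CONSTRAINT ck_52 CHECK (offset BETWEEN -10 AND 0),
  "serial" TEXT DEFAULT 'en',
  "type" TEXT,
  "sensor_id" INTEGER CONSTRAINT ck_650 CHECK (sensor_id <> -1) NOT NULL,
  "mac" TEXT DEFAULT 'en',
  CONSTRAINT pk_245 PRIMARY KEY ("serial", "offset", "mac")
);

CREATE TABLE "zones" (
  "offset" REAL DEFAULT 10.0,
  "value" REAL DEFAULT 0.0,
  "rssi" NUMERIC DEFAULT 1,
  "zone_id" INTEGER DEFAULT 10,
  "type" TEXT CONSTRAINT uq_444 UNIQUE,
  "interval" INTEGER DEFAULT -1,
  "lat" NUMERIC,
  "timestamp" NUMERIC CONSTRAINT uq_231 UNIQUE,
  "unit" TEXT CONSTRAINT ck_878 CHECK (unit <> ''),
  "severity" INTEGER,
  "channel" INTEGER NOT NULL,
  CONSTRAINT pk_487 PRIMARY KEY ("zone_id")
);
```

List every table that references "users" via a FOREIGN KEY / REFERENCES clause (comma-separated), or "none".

No REFERENCES clause anywhere in the schema names users.

none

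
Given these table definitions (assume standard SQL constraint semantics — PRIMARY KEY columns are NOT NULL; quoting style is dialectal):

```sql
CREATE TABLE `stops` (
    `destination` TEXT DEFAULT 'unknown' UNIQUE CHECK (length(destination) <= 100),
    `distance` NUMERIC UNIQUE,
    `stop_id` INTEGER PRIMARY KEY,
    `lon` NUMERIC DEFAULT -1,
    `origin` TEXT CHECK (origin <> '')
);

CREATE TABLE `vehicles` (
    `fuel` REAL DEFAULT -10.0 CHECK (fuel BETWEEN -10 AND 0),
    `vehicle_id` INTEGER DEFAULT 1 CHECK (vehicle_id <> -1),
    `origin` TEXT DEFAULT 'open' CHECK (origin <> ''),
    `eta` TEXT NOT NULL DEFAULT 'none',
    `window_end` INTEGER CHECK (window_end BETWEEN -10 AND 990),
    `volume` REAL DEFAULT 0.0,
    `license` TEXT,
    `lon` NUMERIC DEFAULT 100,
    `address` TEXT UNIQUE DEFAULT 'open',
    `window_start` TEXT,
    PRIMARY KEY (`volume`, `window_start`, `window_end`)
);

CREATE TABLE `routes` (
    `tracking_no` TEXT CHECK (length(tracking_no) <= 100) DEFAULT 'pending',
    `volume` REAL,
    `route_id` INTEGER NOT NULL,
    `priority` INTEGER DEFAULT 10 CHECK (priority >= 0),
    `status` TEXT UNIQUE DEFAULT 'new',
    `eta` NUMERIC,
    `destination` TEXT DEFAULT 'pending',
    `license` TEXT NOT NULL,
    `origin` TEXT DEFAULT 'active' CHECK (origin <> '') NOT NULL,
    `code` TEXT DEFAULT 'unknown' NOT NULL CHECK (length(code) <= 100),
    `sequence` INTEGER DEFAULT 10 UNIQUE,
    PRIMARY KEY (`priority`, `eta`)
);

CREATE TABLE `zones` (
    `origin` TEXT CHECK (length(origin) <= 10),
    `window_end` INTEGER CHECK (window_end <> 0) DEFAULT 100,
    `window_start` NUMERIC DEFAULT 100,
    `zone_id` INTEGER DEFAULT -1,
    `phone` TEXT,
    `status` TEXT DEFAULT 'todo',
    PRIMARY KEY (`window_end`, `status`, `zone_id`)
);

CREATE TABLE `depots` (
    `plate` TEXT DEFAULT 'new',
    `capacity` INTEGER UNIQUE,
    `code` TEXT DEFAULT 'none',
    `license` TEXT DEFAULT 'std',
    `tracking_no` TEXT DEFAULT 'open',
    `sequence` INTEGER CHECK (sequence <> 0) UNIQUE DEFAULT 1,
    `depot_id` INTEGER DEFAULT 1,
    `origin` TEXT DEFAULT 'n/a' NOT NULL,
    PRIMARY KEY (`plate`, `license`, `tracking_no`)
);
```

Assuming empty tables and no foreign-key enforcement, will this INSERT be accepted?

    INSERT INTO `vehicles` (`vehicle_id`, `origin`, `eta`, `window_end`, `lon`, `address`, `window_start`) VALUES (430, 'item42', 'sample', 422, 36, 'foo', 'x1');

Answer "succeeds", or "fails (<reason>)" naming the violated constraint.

succeeds

NOT NULL columns: eta is supplied; volume defaults to 0.0; window_end is supplied; window_start is supplied.
CHECK constraints: 430 satisfies (vehicle_id <> -1); 'item42' satisfies (origin <> ''); 422 satisfies (window_end BETWEEN -10 AND 990).
No constraint is violated.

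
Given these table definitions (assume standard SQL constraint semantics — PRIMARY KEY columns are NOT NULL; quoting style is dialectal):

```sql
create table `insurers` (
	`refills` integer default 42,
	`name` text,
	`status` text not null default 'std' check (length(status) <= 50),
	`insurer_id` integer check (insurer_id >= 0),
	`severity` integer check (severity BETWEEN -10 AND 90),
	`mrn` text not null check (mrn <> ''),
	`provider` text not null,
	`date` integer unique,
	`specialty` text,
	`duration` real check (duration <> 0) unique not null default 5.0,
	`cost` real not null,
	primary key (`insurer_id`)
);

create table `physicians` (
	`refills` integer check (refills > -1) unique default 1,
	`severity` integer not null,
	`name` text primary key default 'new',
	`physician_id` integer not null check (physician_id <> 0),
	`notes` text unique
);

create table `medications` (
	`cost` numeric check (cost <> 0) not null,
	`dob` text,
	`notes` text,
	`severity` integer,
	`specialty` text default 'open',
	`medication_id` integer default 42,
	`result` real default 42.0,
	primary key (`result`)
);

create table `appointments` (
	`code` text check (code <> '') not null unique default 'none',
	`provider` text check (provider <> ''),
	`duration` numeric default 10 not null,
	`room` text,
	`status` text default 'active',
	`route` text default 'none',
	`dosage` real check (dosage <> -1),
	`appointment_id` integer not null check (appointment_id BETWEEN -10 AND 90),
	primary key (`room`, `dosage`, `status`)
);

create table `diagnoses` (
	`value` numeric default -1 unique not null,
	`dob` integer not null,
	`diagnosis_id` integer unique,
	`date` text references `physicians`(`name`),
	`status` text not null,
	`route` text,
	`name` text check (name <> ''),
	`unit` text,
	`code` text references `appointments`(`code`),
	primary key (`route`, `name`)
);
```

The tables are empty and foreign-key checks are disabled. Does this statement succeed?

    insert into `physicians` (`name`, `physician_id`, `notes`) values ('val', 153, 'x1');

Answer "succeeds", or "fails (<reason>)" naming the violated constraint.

severity is omitted from the column list and has no DEFAULT, so it would receive NULL.
But severity is declared NOT NULL.

fails (NOT NULL on severity)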